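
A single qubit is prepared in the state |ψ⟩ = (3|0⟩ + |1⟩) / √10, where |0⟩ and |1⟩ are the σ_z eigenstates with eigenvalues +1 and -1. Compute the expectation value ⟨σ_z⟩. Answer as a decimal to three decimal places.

0.800

⟨σ_z⟩ = |a|² - |b|² divided by |a|²+|b|², with a, b the |0⟩, |1⟩ amplitudes.
= (9 - 1)/10 = 8/10.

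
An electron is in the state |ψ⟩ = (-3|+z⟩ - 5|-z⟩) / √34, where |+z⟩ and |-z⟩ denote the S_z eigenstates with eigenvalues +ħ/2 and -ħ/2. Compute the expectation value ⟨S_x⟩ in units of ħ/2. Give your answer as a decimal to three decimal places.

⟨σ_x⟩ = 2 Re(a* b)/(|a|²+|b|²) with a = -3, b = -5.
a* b = 15, so ⟨σ_x⟩ = 30/34.
⟨S_x⟩ = (ħ/2)·⟨σ_x⟩.

0.882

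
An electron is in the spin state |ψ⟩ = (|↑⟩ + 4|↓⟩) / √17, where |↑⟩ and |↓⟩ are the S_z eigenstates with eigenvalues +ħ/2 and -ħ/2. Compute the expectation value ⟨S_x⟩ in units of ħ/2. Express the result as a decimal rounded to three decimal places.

0.471

⟨σ_x⟩ = 2 Re(a* b)/(|a|²+|b|²) with a = 1, b = 4.
a* b = 4, so ⟨σ_x⟩ = 8/17.
⟨S_x⟩ = (ħ/2)·⟨σ_x⟩.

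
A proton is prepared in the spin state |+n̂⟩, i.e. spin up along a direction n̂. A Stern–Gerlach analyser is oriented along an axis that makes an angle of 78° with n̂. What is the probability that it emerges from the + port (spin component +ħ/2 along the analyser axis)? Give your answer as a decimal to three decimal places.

0.604

For spin-½, the probability of finding spin-up along an axis at angle θ to the initial spin direction is cos²(θ/2); spin-down is sin²(θ/2).
θ = 78°, so P = cos²(39°) ≈ 0.604.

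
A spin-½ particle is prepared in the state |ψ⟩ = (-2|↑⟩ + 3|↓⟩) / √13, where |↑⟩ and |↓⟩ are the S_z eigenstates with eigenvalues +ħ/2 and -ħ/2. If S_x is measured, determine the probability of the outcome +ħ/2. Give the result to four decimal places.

0.0385

|+x⟩ = (|↑⟩ + |↓⟩)/√2, so ⟨+x|ψ⟩ = (1) / (√2·√13).
P = |1|² / 26 = 1/26.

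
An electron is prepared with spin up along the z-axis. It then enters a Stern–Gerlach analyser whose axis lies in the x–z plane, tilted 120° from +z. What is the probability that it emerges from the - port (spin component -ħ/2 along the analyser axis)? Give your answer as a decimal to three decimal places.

0.750

For spin-½, the probability of finding spin-up along an axis at angle θ to the initial spin direction is cos²(θ/2); spin-down is sin²(θ/2).
θ = 120°, so P = sin²(60°) ≈ 0.750.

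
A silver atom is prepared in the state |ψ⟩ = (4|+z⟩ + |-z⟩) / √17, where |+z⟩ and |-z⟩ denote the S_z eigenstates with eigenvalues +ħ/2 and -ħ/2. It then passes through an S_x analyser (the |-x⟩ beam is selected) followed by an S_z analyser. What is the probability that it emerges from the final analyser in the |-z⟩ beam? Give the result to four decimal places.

First analyser (S_x): P(|-x⟩) = |⟨-x|ψ⟩|² = 9/34.
After stage 1 the state is |-x⟩; P(|-z⟩) = |⟨-z|-x⟩|² = 1/2.
Joint probability = 9/34 × 1/2 = 0.1324.

0.1324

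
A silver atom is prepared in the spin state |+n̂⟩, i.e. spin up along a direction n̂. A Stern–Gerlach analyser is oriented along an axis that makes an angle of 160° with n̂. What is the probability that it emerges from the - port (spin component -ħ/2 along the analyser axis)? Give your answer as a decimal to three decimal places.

0.970

For spin-½, the probability of finding spin-up along an axis at angle θ to the initial spin direction is cos²(θ/2); spin-down is sin²(θ/2).
θ = 160°, so P = sin²(80°) ≈ 0.970.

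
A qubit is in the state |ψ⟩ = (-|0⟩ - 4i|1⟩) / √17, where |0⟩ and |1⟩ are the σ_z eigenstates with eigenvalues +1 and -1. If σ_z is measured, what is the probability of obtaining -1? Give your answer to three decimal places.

0.941

The -1 outcome corresponds to |1⟩. Its amplitude in |ψ⟩ is -4i/√17.
P = |-4i|² / 17 = 16/17.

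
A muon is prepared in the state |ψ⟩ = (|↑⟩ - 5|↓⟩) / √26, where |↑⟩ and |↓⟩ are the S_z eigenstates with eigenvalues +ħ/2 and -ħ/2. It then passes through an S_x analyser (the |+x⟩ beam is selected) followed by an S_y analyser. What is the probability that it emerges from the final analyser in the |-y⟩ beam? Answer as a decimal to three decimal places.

0.154

First analyser (S_x): P(|+x⟩) = |⟨+x|ψ⟩|² = 16/52.
After stage 1 the state is |+x⟩; P(|-y⟩) = |⟨-y|+x⟩|² = 1/2.
Joint probability = 16/52 × 1/2 = 0.154.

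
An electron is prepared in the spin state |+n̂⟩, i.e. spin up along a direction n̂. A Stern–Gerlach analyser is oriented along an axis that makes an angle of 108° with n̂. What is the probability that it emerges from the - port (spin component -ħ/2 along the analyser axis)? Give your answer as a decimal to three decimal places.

0.655

For spin-½, the probability of finding spin-up along an axis at angle θ to the initial spin direction is cos²(θ/2); spin-down is sin²(θ/2).
θ = 108°, so P = sin²(54°) ≈ 0.655.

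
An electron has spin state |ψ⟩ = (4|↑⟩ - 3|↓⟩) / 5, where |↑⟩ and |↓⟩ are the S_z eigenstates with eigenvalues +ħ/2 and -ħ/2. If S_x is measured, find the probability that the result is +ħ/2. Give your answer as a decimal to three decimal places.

|+x⟩ = (|↑⟩ + |↓⟩)/√2, so ⟨+x|ψ⟩ = (1) / (√2·5).
P = |1|² / 50 = 1/50.

0.020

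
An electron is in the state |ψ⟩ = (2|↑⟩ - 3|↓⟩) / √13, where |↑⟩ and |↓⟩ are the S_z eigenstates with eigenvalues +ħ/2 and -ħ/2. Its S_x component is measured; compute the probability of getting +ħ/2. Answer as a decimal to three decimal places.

|+x⟩ = (|↑⟩ + |↓⟩)/√2, so ⟨+x|ψ⟩ = (-1) / (√2·√13).
P = |-1|² / 26 = 1/26.

0.038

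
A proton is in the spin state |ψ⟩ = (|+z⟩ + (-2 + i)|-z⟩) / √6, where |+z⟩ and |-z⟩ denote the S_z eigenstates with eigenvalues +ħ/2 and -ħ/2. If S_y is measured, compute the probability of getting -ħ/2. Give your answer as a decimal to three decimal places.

0.333

|-y⟩ = (|+z⟩ - i|-z⟩)/√2, so ⟨-y|ψ⟩ = (-2i) / (√2·√6).
P = |-2i|² / 12 = 4/12.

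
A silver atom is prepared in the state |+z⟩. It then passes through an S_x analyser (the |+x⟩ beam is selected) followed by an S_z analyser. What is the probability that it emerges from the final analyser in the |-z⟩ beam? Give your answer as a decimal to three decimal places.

0.250

First analyser (S_x): from |+z⟩, P(|+x⟩) = 1/2.
After stage 1 the state is |+x⟩; P(|-z⟩) = |⟨-z|+x⟩|² = 1/2.
Joint probability = 1/2 × 1/2 = 0.250.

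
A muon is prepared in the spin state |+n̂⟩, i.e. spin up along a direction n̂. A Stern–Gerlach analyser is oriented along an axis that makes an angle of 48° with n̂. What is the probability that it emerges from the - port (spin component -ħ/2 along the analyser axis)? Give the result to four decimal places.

For spin-½, the probability of finding spin-up along an axis at angle θ to the initial spin direction is cos²(θ/2); spin-down is sin²(θ/2).
θ = 48°, so P = sin²(24°) ≈ 0.1654.

0.1654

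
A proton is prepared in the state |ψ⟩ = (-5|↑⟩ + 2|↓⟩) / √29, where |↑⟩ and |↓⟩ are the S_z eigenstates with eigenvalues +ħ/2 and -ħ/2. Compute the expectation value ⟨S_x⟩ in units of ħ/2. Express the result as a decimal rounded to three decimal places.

-0.690

⟨σ_x⟩ = 2 Re(a* b)/(|a|²+|b|²) with a = -5, b = 2.
a* b = -10, so ⟨σ_x⟩ = -20/29.
⟨S_x⟩ = (ħ/2)·⟨σ_x⟩.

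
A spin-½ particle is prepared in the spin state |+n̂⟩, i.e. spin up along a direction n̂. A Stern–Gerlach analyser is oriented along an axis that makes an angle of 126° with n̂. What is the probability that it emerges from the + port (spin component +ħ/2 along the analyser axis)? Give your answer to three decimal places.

For spin-½, the probability of finding spin-up along an axis at angle θ to the initial spin direction is cos²(θ/2); spin-down is sin²(θ/2).
θ = 126°, so P = cos²(63°) ≈ 0.206.

0.206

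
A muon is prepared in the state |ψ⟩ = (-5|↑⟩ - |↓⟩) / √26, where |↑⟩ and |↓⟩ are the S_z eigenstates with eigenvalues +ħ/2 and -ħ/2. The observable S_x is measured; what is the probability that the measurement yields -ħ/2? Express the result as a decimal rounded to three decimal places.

0.308

|-x⟩ = (|↑⟩ - |↓⟩)/√2, so ⟨-x|ψ⟩ = (-4) / (√2·√26).
P = |-4|² / 52 = 16/52.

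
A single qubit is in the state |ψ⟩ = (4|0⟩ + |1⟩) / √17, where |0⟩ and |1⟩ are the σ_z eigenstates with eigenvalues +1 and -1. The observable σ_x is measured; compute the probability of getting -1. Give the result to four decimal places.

|-x⟩ = (|0⟩ - |1⟩)/√2, so ⟨-x|ψ⟩ = (3) / (√2·√17).
P = |3|² / 34 = 9/34.

0.2647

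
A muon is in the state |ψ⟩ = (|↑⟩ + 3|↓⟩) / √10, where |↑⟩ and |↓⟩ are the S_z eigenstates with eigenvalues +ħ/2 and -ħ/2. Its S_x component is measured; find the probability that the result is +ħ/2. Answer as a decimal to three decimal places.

|+x⟩ = (|↑⟩ + |↓⟩)/√2, so ⟨+x|ψ⟩ = (4) / (√2·√10).
P = |4|² / 20 = 16/20.

0.800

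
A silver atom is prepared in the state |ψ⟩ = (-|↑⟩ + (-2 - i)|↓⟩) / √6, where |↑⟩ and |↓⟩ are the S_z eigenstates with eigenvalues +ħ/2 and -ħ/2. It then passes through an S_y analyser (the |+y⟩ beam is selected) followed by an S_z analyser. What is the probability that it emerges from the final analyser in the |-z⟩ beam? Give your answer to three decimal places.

0.333

First analyser (S_y): P(|+y⟩) = |⟨+y|ψ⟩|² = 8/12.
After stage 1 the state is |+y⟩; P(|-z⟩) = |⟨-z|+y⟩|² = 1/2.
Joint probability = 8/12 × 1/2 = 0.333.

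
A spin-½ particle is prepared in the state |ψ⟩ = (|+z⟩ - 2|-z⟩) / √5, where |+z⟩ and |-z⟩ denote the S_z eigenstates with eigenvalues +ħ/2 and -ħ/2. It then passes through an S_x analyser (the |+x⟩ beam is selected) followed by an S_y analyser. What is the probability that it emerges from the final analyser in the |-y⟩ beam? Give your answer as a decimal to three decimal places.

First analyser (S_x): P(|+x⟩) = |⟨+x|ψ⟩|² = 1/10.
After stage 1 the state is |+x⟩; P(|-y⟩) = |⟨-y|+x⟩|² = 1/2.
Joint probability = 1/10 × 1/2 = 0.050.

0.050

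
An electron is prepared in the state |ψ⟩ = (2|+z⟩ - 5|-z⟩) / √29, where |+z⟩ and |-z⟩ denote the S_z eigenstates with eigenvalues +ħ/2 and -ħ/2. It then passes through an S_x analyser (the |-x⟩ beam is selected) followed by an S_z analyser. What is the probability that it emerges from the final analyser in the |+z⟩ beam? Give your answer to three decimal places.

First analyser (S_x): P(|-x⟩) = |⟨-x|ψ⟩|² = 49/58.
After stage 1 the state is |-x⟩; P(|+z⟩) = |⟨+z|-x⟩|² = 1/2.
Joint probability = 49/58 × 1/2 = 0.422.

0.422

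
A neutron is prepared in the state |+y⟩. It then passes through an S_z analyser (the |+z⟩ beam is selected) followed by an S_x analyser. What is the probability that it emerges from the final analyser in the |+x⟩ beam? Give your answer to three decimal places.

0.250

First analyser (S_z): from |+y⟩, P(|+z⟩) = 1/2.
After stage 1 the state is |+z⟩; P(|+x⟩) = |⟨+x|+z⟩|² = 1/2.
Joint probability = 1/2 × 1/2 = 0.250.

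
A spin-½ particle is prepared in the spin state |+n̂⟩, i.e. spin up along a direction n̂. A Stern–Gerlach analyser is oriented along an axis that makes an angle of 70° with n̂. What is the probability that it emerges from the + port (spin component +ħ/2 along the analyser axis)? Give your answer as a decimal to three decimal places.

0.671

For spin-½, the probability of finding spin-up along an axis at angle θ to the initial spin direction is cos²(θ/2); spin-down is sin²(θ/2).
θ = 70°, so P = cos²(35°) ≈ 0.671.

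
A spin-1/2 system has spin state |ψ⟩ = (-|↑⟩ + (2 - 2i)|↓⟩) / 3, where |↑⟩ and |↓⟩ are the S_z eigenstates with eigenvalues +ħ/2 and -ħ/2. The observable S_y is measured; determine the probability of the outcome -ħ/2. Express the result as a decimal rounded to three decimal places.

0.278

|-y⟩ = (|↑⟩ - i|↓⟩)/√2, so ⟨-y|ψ⟩ = (1 + 2i) / (√2·3).
P = |1 + 2i|² / 18 = 5/18.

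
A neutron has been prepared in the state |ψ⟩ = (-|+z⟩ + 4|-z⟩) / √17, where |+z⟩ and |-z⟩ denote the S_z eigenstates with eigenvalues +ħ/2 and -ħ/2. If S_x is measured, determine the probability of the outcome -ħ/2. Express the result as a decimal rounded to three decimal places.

0.735

|-x⟩ = (|+z⟩ - |-z⟩)/√2, so ⟨-x|ψ⟩ = (-5) / (√2·√17).
P = |-5|² / 34 = 25/34.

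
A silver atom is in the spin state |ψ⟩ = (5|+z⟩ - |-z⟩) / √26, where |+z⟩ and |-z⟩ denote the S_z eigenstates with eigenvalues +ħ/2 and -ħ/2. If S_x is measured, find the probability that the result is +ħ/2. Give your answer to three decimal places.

0.308

|+x⟩ = (|+z⟩ + |-z⟩)/√2, so ⟨+x|ψ⟩ = (4) / (√2·√26).
P = |4|² / 52 = 16/52.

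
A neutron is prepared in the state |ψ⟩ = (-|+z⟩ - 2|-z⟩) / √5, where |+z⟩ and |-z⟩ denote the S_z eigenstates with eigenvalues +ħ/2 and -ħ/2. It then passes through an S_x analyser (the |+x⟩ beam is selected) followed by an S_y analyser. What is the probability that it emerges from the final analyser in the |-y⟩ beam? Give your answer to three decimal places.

0.450

First analyser (S_x): P(|+x⟩) = |⟨+x|ψ⟩|² = 9/10.
After stage 1 the state is |+x⟩; P(|-y⟩) = |⟨-y|+x⟩|² = 1/2.
Joint probability = 9/10 × 1/2 = 0.450.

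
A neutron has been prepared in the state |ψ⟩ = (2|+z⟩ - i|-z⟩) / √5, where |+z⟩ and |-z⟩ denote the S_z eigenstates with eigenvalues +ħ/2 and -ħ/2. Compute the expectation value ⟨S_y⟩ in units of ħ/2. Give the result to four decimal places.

⟨σ_y⟩ = 2 Im(a* b)/(|a|²+|b|²) with a = 2, b = -i.
a* b = -2i, so ⟨σ_y⟩ = -4/5.
⟨S_y⟩ = (ħ/2)·⟨σ_y⟩.

-0.8000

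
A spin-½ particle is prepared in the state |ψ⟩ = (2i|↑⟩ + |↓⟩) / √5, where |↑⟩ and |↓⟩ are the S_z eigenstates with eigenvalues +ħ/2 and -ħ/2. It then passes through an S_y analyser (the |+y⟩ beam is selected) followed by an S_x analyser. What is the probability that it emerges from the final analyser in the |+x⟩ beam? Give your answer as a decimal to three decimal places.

0.050

First analyser (S_y): P(|+y⟩) = |⟨+y|ψ⟩|² = 1/10.
After stage 1 the state is |+y⟩; P(|+x⟩) = |⟨+x|+y⟩|² = 1/2.
Joint probability = 1/10 × 1/2 = 0.050.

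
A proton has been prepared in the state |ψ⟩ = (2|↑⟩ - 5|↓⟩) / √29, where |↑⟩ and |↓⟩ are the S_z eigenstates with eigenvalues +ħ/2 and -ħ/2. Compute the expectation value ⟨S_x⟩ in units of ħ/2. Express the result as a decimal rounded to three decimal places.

⟨σ_x⟩ = 2 Re(a* b)/(|a|²+|b|²) with a = 2, b = -5.
a* b = -10, so ⟨σ_x⟩ = -20/29.
⟨S_x⟩ = (ħ/2)·⟨σ_x⟩.

-0.690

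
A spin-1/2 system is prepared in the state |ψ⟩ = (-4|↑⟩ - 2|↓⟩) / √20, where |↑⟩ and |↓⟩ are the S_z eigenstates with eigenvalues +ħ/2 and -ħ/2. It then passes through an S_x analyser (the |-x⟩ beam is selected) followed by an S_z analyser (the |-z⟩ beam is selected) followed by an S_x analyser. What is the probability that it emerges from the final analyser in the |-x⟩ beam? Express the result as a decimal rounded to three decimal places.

0.025

First analyser (S_x): P(|-x⟩) = |⟨-x|ψ⟩|² = 4/40.
After stage 1 the state is |-x⟩; P(|-z⟩) = |⟨-z|-x⟩|² = 1/2.
After stage 2 the state is |-z⟩; P(|-x⟩) = |⟨-x|-z⟩|² = 1/2.
Joint probability = 4/40 × 1/2 × 1/2 = 0.025.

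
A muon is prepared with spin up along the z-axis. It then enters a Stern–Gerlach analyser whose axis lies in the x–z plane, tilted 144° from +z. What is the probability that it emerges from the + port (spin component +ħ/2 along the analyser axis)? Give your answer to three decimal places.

For spin-½, the probability of finding spin-up along an axis at angle θ to the initial spin direction is cos²(θ/2); spin-down is sin²(θ/2).
θ = 144°, so P = cos²(72°) ≈ 0.095.

0.095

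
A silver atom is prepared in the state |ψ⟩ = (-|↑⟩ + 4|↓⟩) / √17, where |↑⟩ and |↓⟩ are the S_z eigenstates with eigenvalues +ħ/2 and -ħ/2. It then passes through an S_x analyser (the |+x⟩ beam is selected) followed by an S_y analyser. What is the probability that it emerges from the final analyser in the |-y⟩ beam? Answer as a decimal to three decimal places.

First analyser (S_x): P(|+x⟩) = |⟨+x|ψ⟩|² = 9/34.
After stage 1 the state is |+x⟩; P(|-y⟩) = |⟨-y|+x⟩|² = 1/2.
Joint probability = 9/34 × 1/2 = 0.132.

0.132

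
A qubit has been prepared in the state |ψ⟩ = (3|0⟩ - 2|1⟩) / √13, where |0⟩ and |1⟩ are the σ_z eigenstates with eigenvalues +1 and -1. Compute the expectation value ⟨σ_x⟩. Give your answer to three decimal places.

⟨σ_x⟩ = 2 Re(a* b)/(|a|²+|b|²) with a = 3, b = -2.
a* b = -6, so ⟨σ_x⟩ = -12/13.

-0.923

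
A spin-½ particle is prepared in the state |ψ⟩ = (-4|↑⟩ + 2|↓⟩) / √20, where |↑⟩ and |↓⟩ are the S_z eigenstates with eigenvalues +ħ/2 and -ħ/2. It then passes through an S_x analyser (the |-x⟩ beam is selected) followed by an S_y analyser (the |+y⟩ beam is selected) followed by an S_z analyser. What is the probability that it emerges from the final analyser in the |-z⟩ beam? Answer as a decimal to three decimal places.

First analyser (S_x): P(|-x⟩) = |⟨-x|ψ⟩|² = 36/40.
After stage 1 the state is |-x⟩; P(|+y⟩) = |⟨+y|-x⟩|² = 1/2.
After stage 2 the state is |+y⟩; P(|-z⟩) = |⟨-z|+y⟩|² = 1/2.
Joint probability = 36/40 × 1/2 × 1/2 = 0.225.

0.225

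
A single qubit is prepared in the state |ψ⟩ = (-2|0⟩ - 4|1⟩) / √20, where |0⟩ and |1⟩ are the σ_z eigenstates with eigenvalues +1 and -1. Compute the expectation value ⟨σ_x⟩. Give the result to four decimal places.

0.8000

⟨σ_x⟩ = 2 Re(a* b)/(|a|²+|b|²) with a = -2, b = -4.
a* b = 8, so ⟨σ_x⟩ = 16/20.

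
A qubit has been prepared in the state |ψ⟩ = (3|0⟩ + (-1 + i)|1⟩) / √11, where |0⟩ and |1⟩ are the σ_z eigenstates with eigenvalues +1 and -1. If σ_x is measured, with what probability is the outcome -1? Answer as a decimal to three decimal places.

0.773

|-x⟩ = (|0⟩ - |1⟩)/√2, so ⟨-x|ψ⟩ = (4 - i) / (√2·√11).
P = |4 - i|² / 22 = 17/22.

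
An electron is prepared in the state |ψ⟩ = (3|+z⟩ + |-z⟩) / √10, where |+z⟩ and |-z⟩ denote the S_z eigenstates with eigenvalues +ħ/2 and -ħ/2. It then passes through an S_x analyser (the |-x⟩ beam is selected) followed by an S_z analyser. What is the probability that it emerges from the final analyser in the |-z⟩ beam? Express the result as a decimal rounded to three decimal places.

0.100

First analyser (S_x): P(|-x⟩) = |⟨-x|ψ⟩|² = 4/20.
After stage 1 the state is |-x⟩; P(|-z⟩) = |⟨-z|-x⟩|² = 1/2.
Joint probability = 4/20 × 1/2 = 0.100.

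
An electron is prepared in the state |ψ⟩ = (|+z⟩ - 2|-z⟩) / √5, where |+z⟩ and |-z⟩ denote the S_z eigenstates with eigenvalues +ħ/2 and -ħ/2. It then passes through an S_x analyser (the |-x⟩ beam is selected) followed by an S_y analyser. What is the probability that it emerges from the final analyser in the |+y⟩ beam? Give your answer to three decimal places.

0.450

First analyser (S_x): P(|-x⟩) = |⟨-x|ψ⟩|² = 9/10.
After stage 1 the state is |-x⟩; P(|+y⟩) = |⟨+y|-x⟩|² = 1/2.
Joint probability = 9/10 × 1/2 = 0.450.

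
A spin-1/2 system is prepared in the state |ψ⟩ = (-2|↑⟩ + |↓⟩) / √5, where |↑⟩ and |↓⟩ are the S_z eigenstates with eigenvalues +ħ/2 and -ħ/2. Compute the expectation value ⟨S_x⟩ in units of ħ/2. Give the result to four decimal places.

⟨σ_x⟩ = 2 Re(a* b)/(|a|²+|b|²) with a = -2, b = 1.
a* b = -2, so ⟨σ_x⟩ = -4/5.
⟨S_x⟩ = (ħ/2)·⟨σ_x⟩.

-0.8000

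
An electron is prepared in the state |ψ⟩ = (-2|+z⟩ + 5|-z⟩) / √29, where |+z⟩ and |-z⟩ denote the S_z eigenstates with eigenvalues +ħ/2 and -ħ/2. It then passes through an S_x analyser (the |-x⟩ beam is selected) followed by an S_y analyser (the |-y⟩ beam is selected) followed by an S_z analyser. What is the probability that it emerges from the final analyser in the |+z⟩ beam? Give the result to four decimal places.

0.2112

First analyser (S_x): P(|-x⟩) = |⟨-x|ψ⟩|² = 49/58.
After stage 1 the state is |-x⟩; P(|-y⟩) = |⟨-y|-x⟩|² = 1/2.
After stage 2 the state is |-y⟩; P(|+z⟩) = |⟨+z|-y⟩|² = 1/2.
Joint probability = 49/58 × 1/2 × 1/2 = 0.2112.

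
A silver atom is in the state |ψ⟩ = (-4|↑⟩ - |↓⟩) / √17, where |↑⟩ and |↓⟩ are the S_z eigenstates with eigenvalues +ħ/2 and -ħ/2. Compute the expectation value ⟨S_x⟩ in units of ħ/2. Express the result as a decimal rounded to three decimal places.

0.471

⟨σ_x⟩ = 2 Re(a* b)/(|a|²+|b|²) with a = -4, b = -1.
a* b = 4, so ⟨σ_x⟩ = 8/17.
⟨S_x⟩ = (ħ/2)·⟨σ_x⟩.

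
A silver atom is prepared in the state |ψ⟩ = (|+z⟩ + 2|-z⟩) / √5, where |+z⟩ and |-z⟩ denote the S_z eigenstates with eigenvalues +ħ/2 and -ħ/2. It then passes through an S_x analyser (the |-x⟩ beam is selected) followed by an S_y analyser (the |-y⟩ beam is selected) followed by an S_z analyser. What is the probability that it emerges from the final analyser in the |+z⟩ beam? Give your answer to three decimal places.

First analyser (S_x): P(|-x⟩) = |⟨-x|ψ⟩|² = 1/10.
After stage 1 the state is |-x⟩; P(|-y⟩) = |⟨-y|-x⟩|² = 1/2.
After stage 2 the state is |-y⟩; P(|+z⟩) = |⟨+z|-y⟩|² = 1/2.
Joint probability = 1/10 × 1/2 × 1/2 = 0.025.

0.025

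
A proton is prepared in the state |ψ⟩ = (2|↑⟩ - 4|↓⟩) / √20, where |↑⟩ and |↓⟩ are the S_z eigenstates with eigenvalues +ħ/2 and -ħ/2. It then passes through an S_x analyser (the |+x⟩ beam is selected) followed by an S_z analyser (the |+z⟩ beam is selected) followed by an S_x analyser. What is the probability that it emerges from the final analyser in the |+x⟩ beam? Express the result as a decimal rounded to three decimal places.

First analyser (S_x): P(|+x⟩) = |⟨+x|ψ⟩|² = 4/40.
After stage 1 the state is |+x⟩; P(|+z⟩) = |⟨+z|+x⟩|² = 1/2.
After stage 2 the state is |+z⟩; P(|+x⟩) = |⟨+x|+z⟩|² = 1/2.
Joint probability = 4/40 × 1/2 × 1/2 = 0.025.

0.025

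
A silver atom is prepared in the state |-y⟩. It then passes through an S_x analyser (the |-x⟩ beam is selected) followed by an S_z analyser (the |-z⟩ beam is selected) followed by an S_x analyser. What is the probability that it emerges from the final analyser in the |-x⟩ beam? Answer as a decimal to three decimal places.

First analyser (S_x): from |-y⟩, P(|-x⟩) = 1/2.
After stage 1 the state is |-x⟩; P(|-z⟩) = |⟨-z|-x⟩|² = 1/2.
After stage 2 the state is |-z⟩; P(|-x⟩) = |⟨-x|-z⟩|² = 1/2.
Joint probability = 1/2 × 1/2 × 1/2 = 0.125.

0.125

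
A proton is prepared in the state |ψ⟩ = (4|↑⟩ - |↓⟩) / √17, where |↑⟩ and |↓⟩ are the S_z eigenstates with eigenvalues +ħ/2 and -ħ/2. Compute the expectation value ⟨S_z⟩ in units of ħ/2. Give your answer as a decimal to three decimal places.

0.882

⟨σ_z⟩ = |a|² - |b|² divided by |a|²+|b|², with a, b the |↑⟩, |↓⟩ amplitudes.
= (16 - 1)/17 = 15/17.
⟨S_z⟩ = (ħ/2)·⟨σ_z⟩.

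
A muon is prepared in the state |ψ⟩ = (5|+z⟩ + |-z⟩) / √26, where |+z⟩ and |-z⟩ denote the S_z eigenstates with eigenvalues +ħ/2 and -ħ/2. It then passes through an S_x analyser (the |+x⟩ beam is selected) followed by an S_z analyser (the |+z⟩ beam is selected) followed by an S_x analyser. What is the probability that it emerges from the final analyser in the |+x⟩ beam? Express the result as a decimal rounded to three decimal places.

0.173

First analyser (S_x): P(|+x⟩) = |⟨+x|ψ⟩|² = 36/52.
After stage 1 the state is |+x⟩; P(|+z⟩) = |⟨+z|+x⟩|² = 1/2.
After stage 2 the state is |+z⟩; P(|+x⟩) = |⟨+x|+z⟩|² = 1/2.
Joint probability = 36/52 × 1/2 × 1/2 = 0.173.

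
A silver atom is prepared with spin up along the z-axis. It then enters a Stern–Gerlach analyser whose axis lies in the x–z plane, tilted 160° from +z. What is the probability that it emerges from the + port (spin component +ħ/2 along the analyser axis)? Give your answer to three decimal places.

0.030

For spin-½, the probability of finding spin-up along an axis at angle θ to the initial spin direction is cos²(θ/2); spin-down is sin²(θ/2).
θ = 160°, so P = cos²(80°) ≈ 0.030.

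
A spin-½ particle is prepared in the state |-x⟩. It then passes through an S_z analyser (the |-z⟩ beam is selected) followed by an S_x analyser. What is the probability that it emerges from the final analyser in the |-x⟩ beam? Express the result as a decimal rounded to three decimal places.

First analyser (S_z): from |-x⟩, P(|-z⟩) = 1/2.
After stage 1 the state is |-z⟩; P(|-x⟩) = |⟨-x|-z⟩|² = 1/2.
Joint probability = 1/2 × 1/2 = 0.250.

0.250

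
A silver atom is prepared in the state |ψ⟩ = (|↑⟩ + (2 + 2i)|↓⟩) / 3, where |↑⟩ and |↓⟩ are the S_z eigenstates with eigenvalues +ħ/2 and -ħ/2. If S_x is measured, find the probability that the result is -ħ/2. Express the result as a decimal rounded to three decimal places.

0.278

|-x⟩ = (|↑⟩ - |↓⟩)/√2, so ⟨-x|ψ⟩ = (-1 - 2i) / (√2·3).
P = |-1 - 2i|² / 18 = 5/18.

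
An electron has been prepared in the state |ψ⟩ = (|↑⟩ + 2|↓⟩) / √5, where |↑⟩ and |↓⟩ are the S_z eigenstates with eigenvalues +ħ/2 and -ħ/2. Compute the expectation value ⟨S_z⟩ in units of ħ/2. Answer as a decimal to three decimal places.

⟨σ_z⟩ = |a|² - |b|² divided by |a|²+|b|², with a, b the |↑⟩, |↓⟩ amplitudes.
= (1 - 4)/5 = -3/5.
⟨S_z⟩ = (ħ/2)·⟨σ_z⟩.

-0.600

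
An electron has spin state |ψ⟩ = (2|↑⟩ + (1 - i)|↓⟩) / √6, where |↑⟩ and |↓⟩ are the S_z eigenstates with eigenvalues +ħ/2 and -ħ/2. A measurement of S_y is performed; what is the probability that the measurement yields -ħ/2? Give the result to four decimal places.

0.8333

|-y⟩ = (|↑⟩ - i|↓⟩)/√2, so ⟨-y|ψ⟩ = (3 + i) / (√2·√6).
P = |3 + i|² / 12 = 10/12.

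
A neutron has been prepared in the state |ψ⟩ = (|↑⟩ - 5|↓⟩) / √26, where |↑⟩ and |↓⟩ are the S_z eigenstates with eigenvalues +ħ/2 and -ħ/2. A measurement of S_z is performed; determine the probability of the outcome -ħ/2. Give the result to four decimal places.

0.9615

The -ħ/2 outcome corresponds to |↓⟩. Its amplitude in |ψ⟩ is -5/√26.
P = |-5|² / 26 = 25/26.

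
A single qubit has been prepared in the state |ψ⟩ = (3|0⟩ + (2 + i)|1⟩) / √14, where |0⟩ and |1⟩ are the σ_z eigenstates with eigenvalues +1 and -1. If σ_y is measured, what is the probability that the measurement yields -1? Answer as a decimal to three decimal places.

0.286

|-y⟩ = (|0⟩ - i|1⟩)/√2, so ⟨-y|ψ⟩ = (2 + 2i) / (√2·√14).
P = |2 + 2i|² / 28 = 8/28.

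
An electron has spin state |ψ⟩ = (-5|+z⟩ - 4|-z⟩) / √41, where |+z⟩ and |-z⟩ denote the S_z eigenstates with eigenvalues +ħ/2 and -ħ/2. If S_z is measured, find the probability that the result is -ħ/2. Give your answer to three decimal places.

0.390

The -ħ/2 outcome corresponds to |-z⟩. Its amplitude in |ψ⟩ is -4/√41.
P = |-4|² / 41 = 16/41.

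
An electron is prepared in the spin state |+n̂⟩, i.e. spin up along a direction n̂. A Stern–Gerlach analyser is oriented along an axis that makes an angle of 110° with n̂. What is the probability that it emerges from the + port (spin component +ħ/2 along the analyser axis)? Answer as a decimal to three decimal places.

For spin-½, the probability of finding spin-up along an axis at angle θ to the initial spin direction is cos²(θ/2); spin-down is sin²(θ/2).
θ = 110°, so P = cos²(55°) ≈ 0.329.

0.329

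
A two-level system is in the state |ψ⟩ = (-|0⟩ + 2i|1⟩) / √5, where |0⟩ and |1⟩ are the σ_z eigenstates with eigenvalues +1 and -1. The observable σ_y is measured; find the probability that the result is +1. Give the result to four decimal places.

0.1000

|+y⟩ = (|0⟩ + i|1⟩)/√2, so ⟨+y|ψ⟩ = (1) / (√2·√5).
P = |1|² / 10 = 1/10.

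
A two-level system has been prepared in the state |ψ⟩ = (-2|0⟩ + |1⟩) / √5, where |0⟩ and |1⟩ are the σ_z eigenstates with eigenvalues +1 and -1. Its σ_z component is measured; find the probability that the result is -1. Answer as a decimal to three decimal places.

0.200

The -1 outcome corresponds to |1⟩. Its amplitude in |ψ⟩ is 1/√5.
P = |1|² / 5 = 1/5.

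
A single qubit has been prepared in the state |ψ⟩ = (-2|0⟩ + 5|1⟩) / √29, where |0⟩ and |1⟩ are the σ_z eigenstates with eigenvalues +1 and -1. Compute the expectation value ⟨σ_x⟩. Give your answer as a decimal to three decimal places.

⟨σ_x⟩ = 2 Re(a* b)/(|a|²+|b|²) with a = -2, b = 5.
a* b = -10, so ⟨σ_x⟩ = -20/29.

-0.690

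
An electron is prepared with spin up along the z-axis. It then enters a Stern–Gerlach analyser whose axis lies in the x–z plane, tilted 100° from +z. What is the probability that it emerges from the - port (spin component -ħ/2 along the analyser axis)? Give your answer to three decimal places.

0.587

For spin-½, the probability of finding spin-up along an axis at angle θ to the initial spin direction is cos²(θ/2); spin-down is sin²(θ/2).
θ = 100°, so P = sin²(50°) ≈ 0.587.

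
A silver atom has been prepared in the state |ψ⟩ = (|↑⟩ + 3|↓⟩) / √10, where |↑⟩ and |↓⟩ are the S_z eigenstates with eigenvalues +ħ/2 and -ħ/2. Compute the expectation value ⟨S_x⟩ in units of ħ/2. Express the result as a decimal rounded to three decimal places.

⟨σ_x⟩ = 2 Re(a* b)/(|a|²+|b|²) with a = 1, b = 3.
a* b = 3, so ⟨σ_x⟩ = 6/10.
⟨S_x⟩ = (ħ/2)·⟨σ_x⟩.

0.600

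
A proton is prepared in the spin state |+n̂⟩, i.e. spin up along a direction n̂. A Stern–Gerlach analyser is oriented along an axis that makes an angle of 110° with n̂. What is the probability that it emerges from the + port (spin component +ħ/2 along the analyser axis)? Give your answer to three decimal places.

For spin-½, the probability of finding spin-up along an axis at angle θ to the initial spin direction is cos²(θ/2); spin-down is sin²(θ/2).
θ = 110°, so P = cos²(55°) ≈ 0.329.

0.329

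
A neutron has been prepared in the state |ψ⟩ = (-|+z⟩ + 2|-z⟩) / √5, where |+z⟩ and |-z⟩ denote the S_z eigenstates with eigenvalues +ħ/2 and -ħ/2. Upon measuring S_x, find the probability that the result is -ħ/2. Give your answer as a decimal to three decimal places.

0.900

|-x⟩ = (|+z⟩ - |-z⟩)/√2, so ⟨-x|ψ⟩ = (-3) / (√2·√5).
P = |-3|² / 10 = 9/10.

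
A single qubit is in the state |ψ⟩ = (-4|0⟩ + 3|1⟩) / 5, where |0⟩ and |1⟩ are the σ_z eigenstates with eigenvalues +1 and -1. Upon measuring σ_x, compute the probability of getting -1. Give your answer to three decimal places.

0.980

|-x⟩ = (|0⟩ - |1⟩)/√2, so ⟨-x|ψ⟩ = (-7) / (√2·5).
P = |-7|² / 50 = 49/50.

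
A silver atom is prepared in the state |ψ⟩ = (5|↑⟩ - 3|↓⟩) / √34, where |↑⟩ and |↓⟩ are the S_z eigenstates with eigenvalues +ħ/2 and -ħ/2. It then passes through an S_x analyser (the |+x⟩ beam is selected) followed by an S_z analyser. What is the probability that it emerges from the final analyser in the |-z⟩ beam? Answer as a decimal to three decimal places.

First analyser (S_x): P(|+x⟩) = |⟨+x|ψ⟩|² = 4/68.
After stage 1 the state is |+x⟩; P(|-z⟩) = |⟨-z|+x⟩|² = 1/2.
Joint probability = 4/68 × 1/2 = 0.029.

0.029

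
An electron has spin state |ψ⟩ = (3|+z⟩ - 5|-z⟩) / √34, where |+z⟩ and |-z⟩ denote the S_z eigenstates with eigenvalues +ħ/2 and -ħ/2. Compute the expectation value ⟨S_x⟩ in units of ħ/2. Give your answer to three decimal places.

⟨σ_x⟩ = 2 Re(a* b)/(|a|²+|b|²) with a = 3, b = -5.
a* b = -15, so ⟨σ_x⟩ = -30/34.
⟨S_x⟩ = (ħ/2)·⟨σ_x⟩.

-0.882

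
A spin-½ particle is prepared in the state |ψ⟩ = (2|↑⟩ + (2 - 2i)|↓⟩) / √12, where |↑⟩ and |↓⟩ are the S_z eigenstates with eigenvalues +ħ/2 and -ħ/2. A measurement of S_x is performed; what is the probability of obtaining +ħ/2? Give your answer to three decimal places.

0.833

|+x⟩ = (|↑⟩ + |↓⟩)/√2, so ⟨+x|ψ⟩ = (4 - 2i) / (√2·√12).
P = |4 - 2i|² / 24 = 20/24.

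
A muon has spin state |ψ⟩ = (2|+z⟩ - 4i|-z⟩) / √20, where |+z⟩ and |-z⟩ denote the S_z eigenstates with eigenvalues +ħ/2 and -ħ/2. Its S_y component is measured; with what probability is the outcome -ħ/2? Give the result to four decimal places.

0.9000

|-y⟩ = (|+z⟩ - i|-z⟩)/√2, so ⟨-y|ψ⟩ = (6) / (√2·√20).
P = |6|² / 40 = 36/40.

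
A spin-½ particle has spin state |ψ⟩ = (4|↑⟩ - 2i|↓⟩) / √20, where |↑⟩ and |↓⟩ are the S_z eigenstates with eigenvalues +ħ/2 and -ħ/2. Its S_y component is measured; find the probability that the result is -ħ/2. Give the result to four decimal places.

|-y⟩ = (|↑⟩ - i|↓⟩)/√2, so ⟨-y|ψ⟩ = (6) / (√2·√20).
P = |6|² / 40 = 36/40.

0.9000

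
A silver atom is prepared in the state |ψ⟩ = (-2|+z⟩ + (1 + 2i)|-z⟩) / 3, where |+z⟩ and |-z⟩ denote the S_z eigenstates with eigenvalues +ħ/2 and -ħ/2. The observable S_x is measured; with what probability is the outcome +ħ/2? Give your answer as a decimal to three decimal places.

|+x⟩ = (|+z⟩ + |-z⟩)/√2, so ⟨+x|ψ⟩ = (-1 + 2i) / (√2·3).
P = |-1 + 2i|² / 18 = 5/18.

0.278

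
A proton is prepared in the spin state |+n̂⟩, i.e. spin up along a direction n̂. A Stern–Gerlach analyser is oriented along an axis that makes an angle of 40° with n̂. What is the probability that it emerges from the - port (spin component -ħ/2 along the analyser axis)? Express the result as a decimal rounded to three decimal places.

For spin-½, the probability of finding spin-up along an axis at angle θ to the initial spin direction is cos²(θ/2); spin-down is sin²(θ/2).
θ = 40°, so P = sin²(20°) ≈ 0.117.

0.117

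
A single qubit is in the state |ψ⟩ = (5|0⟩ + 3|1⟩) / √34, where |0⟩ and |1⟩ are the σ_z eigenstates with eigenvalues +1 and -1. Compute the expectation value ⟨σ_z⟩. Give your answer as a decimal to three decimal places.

⟨σ_z⟩ = |a|² - |b|² divided by |a|²+|b|², with a, b the |0⟩, |1⟩ amplitudes.
= (25 - 9)/34 = 16/34.

0.471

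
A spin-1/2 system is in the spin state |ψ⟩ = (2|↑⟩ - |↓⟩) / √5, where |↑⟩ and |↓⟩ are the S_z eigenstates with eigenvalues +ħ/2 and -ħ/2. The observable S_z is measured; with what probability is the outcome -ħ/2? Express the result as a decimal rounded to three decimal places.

0.200

The -ħ/2 outcome corresponds to |↓⟩. Its amplitude in |ψ⟩ is -1/√5.
P = |-1|² / 5 = 1/5.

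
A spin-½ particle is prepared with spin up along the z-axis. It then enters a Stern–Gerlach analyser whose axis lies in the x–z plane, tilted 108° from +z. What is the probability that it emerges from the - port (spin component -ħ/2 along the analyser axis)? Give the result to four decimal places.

0.6545

For spin-½, the probability of finding spin-up along an axis at angle θ to the initial spin direction is cos²(θ/2); spin-down is sin²(θ/2).
θ = 108°, so P = sin²(54°) ≈ 0.6545.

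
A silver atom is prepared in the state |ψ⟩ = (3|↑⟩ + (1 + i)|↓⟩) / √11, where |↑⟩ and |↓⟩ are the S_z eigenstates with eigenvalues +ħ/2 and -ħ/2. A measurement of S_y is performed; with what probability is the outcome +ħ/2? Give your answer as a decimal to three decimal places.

0.773

|+y⟩ = (|↑⟩ + i|↓⟩)/√2, so ⟨+y|ψ⟩ = (4 - i) / (√2·√11).
P = |4 - i|² / 22 = 17/22.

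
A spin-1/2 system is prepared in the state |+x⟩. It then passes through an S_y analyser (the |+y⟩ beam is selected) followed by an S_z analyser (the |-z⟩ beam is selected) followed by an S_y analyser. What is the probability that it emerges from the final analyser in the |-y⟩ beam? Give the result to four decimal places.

First analyser (S_y): from |+x⟩, P(|+y⟩) = 1/2.
After stage 1 the state is |+y⟩; P(|-z⟩) = |⟨-z|+y⟩|² = 1/2.
After stage 2 the state is |-z⟩; P(|-y⟩) = |⟨-y|-z⟩|² = 1/2.
Joint probability = 1/2 × 1/2 × 1/2 = 0.1250.

0.1250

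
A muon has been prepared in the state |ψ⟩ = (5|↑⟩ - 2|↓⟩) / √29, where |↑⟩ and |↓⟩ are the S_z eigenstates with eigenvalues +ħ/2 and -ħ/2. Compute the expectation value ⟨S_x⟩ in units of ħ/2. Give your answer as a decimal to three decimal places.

-0.690

⟨σ_x⟩ = 2 Re(a* b)/(|a|²+|b|²) with a = 5, b = -2.
a* b = -10, so ⟨σ_x⟩ = -20/29.
⟨S_x⟩ = (ħ/2)·⟨σ_x⟩.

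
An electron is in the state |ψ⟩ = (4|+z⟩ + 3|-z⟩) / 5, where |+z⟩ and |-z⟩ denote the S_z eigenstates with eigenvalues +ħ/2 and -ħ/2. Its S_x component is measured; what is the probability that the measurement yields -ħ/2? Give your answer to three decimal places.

|-x⟩ = (|+z⟩ - |-z⟩)/√2, so ⟨-x|ψ⟩ = (1) / (√2·5).
P = |1|² / 50 = 1/50.

0.020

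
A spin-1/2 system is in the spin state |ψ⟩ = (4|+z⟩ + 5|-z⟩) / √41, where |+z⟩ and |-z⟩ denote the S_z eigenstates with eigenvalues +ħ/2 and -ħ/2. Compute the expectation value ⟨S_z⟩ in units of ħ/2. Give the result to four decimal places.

⟨σ_z⟩ = |a|² - |b|² divided by |a|²+|b|², with a, b the |+z⟩, |-z⟩ amplitudes.
= (16 - 25)/41 = -9/41.
⟨S_z⟩ = (ħ/2)·⟨σ_z⟩.

-0.2195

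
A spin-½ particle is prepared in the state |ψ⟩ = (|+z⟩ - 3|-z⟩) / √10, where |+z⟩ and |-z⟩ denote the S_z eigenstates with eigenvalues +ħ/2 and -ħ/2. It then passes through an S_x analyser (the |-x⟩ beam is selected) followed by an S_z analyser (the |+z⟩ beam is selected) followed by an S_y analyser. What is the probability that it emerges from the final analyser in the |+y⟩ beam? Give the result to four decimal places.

First analyser (S_x): P(|-x⟩) = |⟨-x|ψ⟩|² = 16/20.
After stage 1 the state is |-x⟩; P(|+z⟩) = |⟨+z|-x⟩|² = 1/2.
After stage 2 the state is |+z⟩; P(|+y⟩) = |⟨+y|+z⟩|² = 1/2.
Joint probability = 16/20 × 1/2 × 1/2 = 0.2000.

0.2000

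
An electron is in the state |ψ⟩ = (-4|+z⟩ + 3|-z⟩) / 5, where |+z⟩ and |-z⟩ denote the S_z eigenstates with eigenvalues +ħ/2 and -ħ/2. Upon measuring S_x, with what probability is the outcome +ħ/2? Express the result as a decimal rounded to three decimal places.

|+x⟩ = (|+z⟩ + |-z⟩)/√2, so ⟨+x|ψ⟩ = (-1) / (√2·5).
P = |-1|² / 50 = 1/50.

0.020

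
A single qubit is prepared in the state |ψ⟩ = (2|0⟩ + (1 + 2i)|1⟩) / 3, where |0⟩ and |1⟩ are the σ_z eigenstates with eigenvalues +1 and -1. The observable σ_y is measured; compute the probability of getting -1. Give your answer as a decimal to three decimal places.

0.056

|-y⟩ = (|0⟩ - i|1⟩)/√2, so ⟨-y|ψ⟩ = (i) / (√2·3).
P = |i|² / 18 = 1/18.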